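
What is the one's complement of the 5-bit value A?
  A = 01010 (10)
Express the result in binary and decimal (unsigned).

Flip each bit (0->1, 1->0):
  01010
  10101

Answer: 10101 (21)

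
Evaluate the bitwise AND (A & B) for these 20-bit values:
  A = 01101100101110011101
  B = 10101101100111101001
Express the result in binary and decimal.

Apply & to each column (1 only where both bits are 1):
  01101100101110011101
& 10101101100111101001
----------------------
  00101100100110001001

Answer: 00101100100110001001 (182665)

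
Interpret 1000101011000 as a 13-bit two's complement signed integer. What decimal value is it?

MSB is 1, so the value is negative. Find the magnitude:
1. Invert bits:  0111010100111
2. Add 1:        0111010101000  = 3752
3. Apply sign:   -3752

Answer: -3752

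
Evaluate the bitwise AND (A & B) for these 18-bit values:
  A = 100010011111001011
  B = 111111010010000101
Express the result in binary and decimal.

Apply & to each column (1 only where both bits are 1):
  100010011111001011
& 111111010010000101
--------------------
  100010010010000001

Answer: 100010010010000001 (140417)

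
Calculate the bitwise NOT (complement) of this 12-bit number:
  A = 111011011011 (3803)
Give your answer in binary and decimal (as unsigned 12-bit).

Flip each bit (0->1, 1->0):
  111011011011
  000100100100

Answer: 000100100100 (292)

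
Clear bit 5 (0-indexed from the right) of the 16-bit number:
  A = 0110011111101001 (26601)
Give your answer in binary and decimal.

Mask = ~(1 << 5) = 1111111111011111
Bit 5 of A is 1, so AND-ing with the mask clears it to 0.
  0110011111101001
& 1111111111011111
------------------
  0110011111001001

Answer: 0110011111001001 (26569)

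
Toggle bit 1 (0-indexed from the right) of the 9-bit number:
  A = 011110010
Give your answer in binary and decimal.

Mask = 1 << 1 = 000000010
Bit 1 of A is 1; XOR with the mask flips it to 0.
  011110010
^ 000000010
-----------
  011110000

Answer: 011110000 (240)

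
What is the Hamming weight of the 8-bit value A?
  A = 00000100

00000100
1-bits at positions (from bit 0 = LSB): 2
Count = 1

Answer: 1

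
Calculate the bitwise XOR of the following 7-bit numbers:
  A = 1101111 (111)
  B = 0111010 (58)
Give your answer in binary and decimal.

Apply ^ to each column (1 where bits differ):
  1101111
^ 0111010
---------
  1010101

Answer: 1010101 (85)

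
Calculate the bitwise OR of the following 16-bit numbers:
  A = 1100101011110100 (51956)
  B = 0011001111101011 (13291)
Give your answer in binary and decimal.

Apply | to each column (1 where either bit is 1):
  1100101011110100
| 0011001111101011
------------------
  1111101111111111

Answer: 1111101111111111 (64511)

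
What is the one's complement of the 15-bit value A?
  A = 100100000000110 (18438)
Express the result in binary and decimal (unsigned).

Flip each bit (0->1, 1->0):
  100100000000110
  011011111111001

Answer: 011011111111001 (14329)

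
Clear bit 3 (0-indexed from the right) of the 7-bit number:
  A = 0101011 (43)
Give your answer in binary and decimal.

Mask = ~(1 << 3) = 1110111
Bit 3 of A is 1, so AND-ing with the mask clears it to 0.
  0101011
& 1110111
---------
  0100011

Answer: 0100011 (35)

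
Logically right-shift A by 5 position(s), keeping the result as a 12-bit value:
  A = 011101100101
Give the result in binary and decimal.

Logical shift right by 5: drop the bottom 5 bit(s), prepend 5 zero(s) on the left.
  011101100101  ->  keep [0111011], discard [00101], prepend 00000
= 000000111011

Answer: 000000111011 (59)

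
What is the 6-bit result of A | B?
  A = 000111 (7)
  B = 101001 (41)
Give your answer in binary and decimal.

Apply | to each column (1 where either bit is 1):
  000111
| 101001
--------
  101111

Answer: 101111 (47)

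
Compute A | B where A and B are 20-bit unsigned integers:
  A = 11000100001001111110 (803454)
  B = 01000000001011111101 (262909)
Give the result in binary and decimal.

Apply | to each column (1 where either bit is 1):
  11000100001001111110
| 01000000001011111101
----------------------
  11000100001011111111

Answer: 11000100001011111111 (803583)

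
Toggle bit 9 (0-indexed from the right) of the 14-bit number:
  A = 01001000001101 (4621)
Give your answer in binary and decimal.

Mask = 1 << 9 = 00001000000000
Bit 9 of A is 1; XOR with the mask flips it to 0.
  01001000001101
^ 00001000000000
----------------
  01000000001101

Answer: 01000000001101 (4109)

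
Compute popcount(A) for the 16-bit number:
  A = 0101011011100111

0101011011100111
1-bits at positions (from bit 0 = LSB): 0, 1, 2, 5, 6, 7, 9, 10, 12, 14
Count = 10

Answer: 10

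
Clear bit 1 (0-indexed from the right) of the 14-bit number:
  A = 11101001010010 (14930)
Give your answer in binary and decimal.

Mask = ~(1 << 1) = 11111111111101
Bit 1 of A is 1, so AND-ing with the mask clears it to 0.
  11101001010010
& 11111111111101
----------------
  11101001010000

Answer: 11101001010000 (14928)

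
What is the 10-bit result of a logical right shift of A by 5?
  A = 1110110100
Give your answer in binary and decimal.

Logical shift right by 5: drop the bottom 5 bit(s), prepend 5 zero(s) on the left.
  1110110100  ->  keep [11101], discard [10100], prepend 00000
= 0000011101

Answer: 0000011101 (29)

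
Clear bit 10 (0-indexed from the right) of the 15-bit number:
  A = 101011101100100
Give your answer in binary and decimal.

Mask = ~(1 << 10) = 111101111111111
Bit 10 of A is 1, so AND-ing with the mask clears it to 0.
  101011101100100
& 111101111111111
-----------------
  101001101100100

Answer: 101001101100100 (21348)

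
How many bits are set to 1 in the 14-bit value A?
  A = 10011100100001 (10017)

10011100100001
1-bits at positions (from bit 0 = LSB): 0, 5, 8, 9, 10, 13
Count = 6

Answer: 6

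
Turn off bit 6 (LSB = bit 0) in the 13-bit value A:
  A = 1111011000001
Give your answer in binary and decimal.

Mask = ~(1 << 6) = 1111110111111
Bit 6 of A is 1, so AND-ing with the mask clears it to 0.
  1111011000001
& 1111110111111
---------------
  1111010000001

Answer: 1111010000001 (7809)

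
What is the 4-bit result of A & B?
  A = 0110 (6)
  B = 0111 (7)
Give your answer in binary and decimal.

Apply & to each column (1 only where both bits are 1):
  0110
& 0111
------
  0110

Answer: 0110 (6)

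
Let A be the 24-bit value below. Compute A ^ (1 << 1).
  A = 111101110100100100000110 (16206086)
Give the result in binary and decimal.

Mask = 1 << 1 = 000000000000000000000010
Bit 1 of A is 1; XOR with the mask flips it to 0.
  111101110100100100000110
^ 000000000000000000000010
--------------------------
  111101110100100100000100

Answer: 111101110100100100000100 (16206084)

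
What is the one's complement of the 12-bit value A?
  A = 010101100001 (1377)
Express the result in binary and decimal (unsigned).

Flip each bit (0->1, 1->0):
  010101100001
  101010011110

Answer: 101010011110 (2718)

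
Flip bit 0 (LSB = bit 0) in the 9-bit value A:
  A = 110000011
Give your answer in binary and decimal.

Mask = 1 << 0 = 000000001
Bit 0 of A is 1; XOR with the mask flips it to 0.
  110000011
^ 000000001
-----------
  110000010

Answer: 110000010 (386)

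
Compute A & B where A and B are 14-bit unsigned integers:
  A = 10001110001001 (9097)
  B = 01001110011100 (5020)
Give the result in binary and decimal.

Apply & to each column (1 only where both bits are 1):
  10001110001001
& 01001110011100
----------------
  00001110001000

Answer: 00001110001000 (904)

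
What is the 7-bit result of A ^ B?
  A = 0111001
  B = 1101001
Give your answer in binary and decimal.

Apply ^ to each column (1 where bits differ):
  0111001
^ 1101001
---------
  1010000

Answer: 1010000 (80)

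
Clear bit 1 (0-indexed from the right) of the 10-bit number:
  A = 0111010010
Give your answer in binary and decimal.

Mask = ~(1 << 1) = 1111111101
Bit 1 of A is 1, so AND-ing with the mask clears it to 0.
  0111010010
& 1111111101
------------
  0111010000

Answer: 0111010000 (464)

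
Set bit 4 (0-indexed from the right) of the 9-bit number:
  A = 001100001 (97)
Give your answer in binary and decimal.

Mask = 1 << 4 = 000010000
Bit 4 of A is 0, so OR-ing with the mask flips it to 1.
  001100001
| 000010000
-----------
  001110001

Answer: 001110001 (113)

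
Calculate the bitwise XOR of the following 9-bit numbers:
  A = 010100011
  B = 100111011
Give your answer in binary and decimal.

Apply ^ to each column (1 where bits differ):
  010100011
^ 100111011
-----------
  110011000

Answer: 110011000 (408)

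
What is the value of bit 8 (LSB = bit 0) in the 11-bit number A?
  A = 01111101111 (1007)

Bit 8 is the 9th from the right.
  01111101111
    ^
That bit is 1.

Answer: 1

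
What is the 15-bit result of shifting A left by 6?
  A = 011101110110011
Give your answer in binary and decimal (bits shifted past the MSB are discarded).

Shift left by 6: drop the top 6 bit(s), append 6 zero(s) on the right.
  011101110110011  ->  discard [011101], keep [110110011], append 000000
= 110110011000000

Answer: 110110011000000 (27840)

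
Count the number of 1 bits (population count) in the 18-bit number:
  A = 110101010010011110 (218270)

110101010010011110
1-bits at positions (from bit 0 = LSB): 1, 2, 3, 4, 7, 10, 12, 14, 16, 17
Count = 10

Answer: 10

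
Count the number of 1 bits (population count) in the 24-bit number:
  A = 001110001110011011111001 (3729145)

001110001110011011111001
1-bits at positions (from bit 0 = LSB): 0, 3, 4, 5, 6, 7, 9, 10, 13, 14, 15, 19, 20, 21
Count = 14

Answer: 14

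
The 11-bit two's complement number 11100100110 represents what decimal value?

MSB is 1, so the value is negative. Find the magnitude:
1. Invert bits:  00011011001
2. Add 1:        00011011010  = 218
3. Apply sign:   -218

Answer: -218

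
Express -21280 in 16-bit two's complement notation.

1. Binary of +21280:  0101001100100000
2. Invert bits:     1010110011011111
3. Add 1:           1010110011100000

Answer: 1010110011100000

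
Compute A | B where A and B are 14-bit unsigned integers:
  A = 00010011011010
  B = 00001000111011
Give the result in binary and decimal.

Apply | to each column (1 where either bit is 1):
  00010011011010
| 00001000111011
----------------
  00011011111011

Answer: 00011011111011 (1787)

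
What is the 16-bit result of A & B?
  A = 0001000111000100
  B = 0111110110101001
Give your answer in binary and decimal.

Apply & to each column (1 only where both bits are 1):
  0001000111000100
& 0111110110101001
------------------
  0001000110000000

Answer: 0001000110000000 (4480)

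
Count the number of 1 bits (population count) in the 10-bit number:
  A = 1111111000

1111111000
1-bits at positions (from bit 0 = LSB): 3, 4, 5, 6, 7, 8, 9
Count = 7

Answer: 7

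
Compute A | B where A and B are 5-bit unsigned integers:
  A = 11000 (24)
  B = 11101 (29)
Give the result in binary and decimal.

Apply | to each column (1 where either bit is 1):
  11000
| 11101
-------
  11101

Answer: 11101 (29)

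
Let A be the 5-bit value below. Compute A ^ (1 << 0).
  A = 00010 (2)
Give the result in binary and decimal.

Mask = 1 << 0 = 00001
Bit 0 of A is 0; XOR with the mask flips it to 1.
  00010
^ 00001
-------
  00011

Answer: 00011 (3)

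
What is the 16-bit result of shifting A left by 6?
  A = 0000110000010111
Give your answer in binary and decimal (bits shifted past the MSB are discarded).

Shift left by 6: drop the top 6 bit(s), append 6 zero(s) on the right.
  0000110000010111  ->  discard [000011], keep [0000010111], append 000000
= 0000010111000000

Answer: 0000010111000000 (1472)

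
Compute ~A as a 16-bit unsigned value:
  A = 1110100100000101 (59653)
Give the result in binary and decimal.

Flip each bit (0->1, 1->0):
  1110100100000101
  0001011011111010

Answer: 0001011011111010 (5882)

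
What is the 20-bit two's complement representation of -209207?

1. Binary of +209207:  00110011000100110111
2. Invert bits:     11001100111011001000
3. Add 1:           11001100111011001001

Answer: 11001100111011001001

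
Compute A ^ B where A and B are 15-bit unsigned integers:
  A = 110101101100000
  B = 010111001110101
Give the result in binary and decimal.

Apply ^ to each column (1 where bits differ):
  110101101100000
^ 010111001110101
-----------------
  100010100010101

Answer: 100010100010101 (17685)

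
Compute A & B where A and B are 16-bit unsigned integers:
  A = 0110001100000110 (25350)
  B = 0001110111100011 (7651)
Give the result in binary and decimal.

Apply & to each column (1 only where both bits are 1):
  0110001100000110
& 0001110111100011
------------------
  0000000100000010

Answer: 0000000100000010 (258)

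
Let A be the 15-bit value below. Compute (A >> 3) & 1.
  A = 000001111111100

Bit 3 is the 4th from the right.
  000001111111100
             ^
That bit is 1.

Answer: 1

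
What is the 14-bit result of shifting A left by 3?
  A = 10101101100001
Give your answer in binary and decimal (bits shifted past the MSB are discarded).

Shift left by 3: drop the top 3 bit(s), append 3 zero(s) on the right.
  10101101100001  ->  discard [101], keep [01101100001], append 000
= 01101100001000

Answer: 01101100001000 (6920)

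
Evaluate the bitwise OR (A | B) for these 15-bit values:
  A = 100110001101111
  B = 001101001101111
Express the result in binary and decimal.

Apply | to each column (1 where either bit is 1):
  100110001101111
| 001101001101111
-----------------
  101111001101111

Answer: 101111001101111 (24175)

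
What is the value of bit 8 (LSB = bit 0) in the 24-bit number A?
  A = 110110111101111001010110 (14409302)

Bit 8 is the 9th from the right.
  110110111101111001010110
                 ^
That bit is 0.

Answer: 0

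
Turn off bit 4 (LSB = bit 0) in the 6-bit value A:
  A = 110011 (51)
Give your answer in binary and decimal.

Mask = ~(1 << 4) = 101111
Bit 4 of A is 1, so AND-ing with the mask clears it to 0.
  110011
& 101111
--------
  100011

Answer: 100011 (35)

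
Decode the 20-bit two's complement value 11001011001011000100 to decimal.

MSB is 1, so the value is negative. Find the magnitude:
1. Invert bits:  00110100110100111011
2. Add 1:        00110100110100111100  = 216380
3. Apply sign:   -216380

Answer: -216380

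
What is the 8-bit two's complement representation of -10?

1. Binary of +10:  00001010
2. Invert bits:     11110101
3. Add 1:           11110110

Answer: 11110110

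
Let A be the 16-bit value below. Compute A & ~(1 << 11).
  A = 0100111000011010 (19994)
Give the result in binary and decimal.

Mask = ~(1 << 11) = 1111011111111111
Bit 11 of A is 1, so AND-ing with the mask clears it to 0.
  0100111000011010
& 1111011111111111
------------------
  0100011000011010

Answer: 0100011000011010 (17946)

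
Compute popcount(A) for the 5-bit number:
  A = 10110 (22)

10110
1-bits at positions (from bit 0 = LSB): 1, 2, 4
Count = 3

Answer: 3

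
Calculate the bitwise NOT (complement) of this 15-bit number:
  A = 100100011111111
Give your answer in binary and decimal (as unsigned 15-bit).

Flip each bit (0->1, 1->0):
  100100011111111
  011011100000000

Answer: 011011100000000 (14080)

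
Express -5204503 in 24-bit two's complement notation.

1. Binary of +5204503:  010011110110101000010111
2. Invert bits:     101100001001010111101000
3. Add 1:           101100001001010111101001

Answer: 101100001001010111101001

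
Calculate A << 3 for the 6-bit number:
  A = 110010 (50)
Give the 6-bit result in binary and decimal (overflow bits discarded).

Shift left by 3: drop the top 3 bit(s), append 3 zero(s) on the right.
  110010  ->  discard [110], keep [010], append 000
= 010000

Answer: 010000 (16)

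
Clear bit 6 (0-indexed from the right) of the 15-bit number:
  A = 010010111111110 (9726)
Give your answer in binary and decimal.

Mask = ~(1 << 6) = 111111110111111
Bit 6 of A is 1, so AND-ing with the mask clears it to 0.
  010010111111110
& 111111110111111
-----------------
  010010110111110

Answer: 010010110111110 (9662)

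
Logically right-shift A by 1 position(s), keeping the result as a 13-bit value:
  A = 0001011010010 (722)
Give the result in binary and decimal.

Logical shift right by 1: drop the bottom 1 bit(s), prepend 1 zero(s) on the left.
  0001011010010  ->  keep [000101101001], discard [0], prepend 0
= 0000101101001

Answer: 0000101101001 (361)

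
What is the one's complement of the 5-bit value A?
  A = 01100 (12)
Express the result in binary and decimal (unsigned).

Flip each bit (0->1, 1->0):
  01100
  10011

Answer: 10011 (19)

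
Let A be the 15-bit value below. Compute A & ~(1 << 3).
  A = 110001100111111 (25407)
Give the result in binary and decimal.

Mask = ~(1 << 3) = 111111111110111
Bit 3 of A is 1, so AND-ing with the mask clears it to 0.
  110001100111111
& 111111111110111
-----------------
  110001100110111

Answer: 110001100110111 (25399)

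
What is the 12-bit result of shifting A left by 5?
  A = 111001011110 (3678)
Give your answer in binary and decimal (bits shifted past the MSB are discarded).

Shift left by 5: drop the top 5 bit(s), append 5 zero(s) on the right.
  111001011110  ->  discard [11100], keep [1011110], append 00000
= 101111000000

Answer: 101111000000 (3008)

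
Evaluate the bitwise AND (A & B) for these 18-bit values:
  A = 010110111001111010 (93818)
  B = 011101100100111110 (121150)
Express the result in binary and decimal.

Apply & to each column (1 only where both bits are 1):
  010110111001111010
& 011101100100111110
--------------------
  010100100000111010

Answer: 010100100000111010 (84026)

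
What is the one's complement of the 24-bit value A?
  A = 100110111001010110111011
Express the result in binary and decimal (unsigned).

Flip each bit (0->1, 1->0):
  100110111001010110111011
  011001000110101001000100

Answer: 011001000110101001000100 (6580804)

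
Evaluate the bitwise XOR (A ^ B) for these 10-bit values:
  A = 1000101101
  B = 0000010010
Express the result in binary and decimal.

Apply ^ to each column (1 where bits differ):
  1000101101
^ 0000010010
------------
  1000111111

Answer: 1000111111 (575)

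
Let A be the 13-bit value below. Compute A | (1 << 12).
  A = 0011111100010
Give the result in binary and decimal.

Mask = 1 << 12 = 1000000000000
Bit 12 of A is 0, so OR-ing with the mask flips it to 1.
  0011111100010
| 1000000000000
---------------
  1011111100010

Answer: 1011111100010 (6114)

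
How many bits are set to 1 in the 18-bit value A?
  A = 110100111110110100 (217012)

110100111110110100
1-bits at positions (from bit 0 = LSB): 2, 4, 5, 7, 8, 9, 10, 11, 14, 16, 17
Count = 11

Answer: 11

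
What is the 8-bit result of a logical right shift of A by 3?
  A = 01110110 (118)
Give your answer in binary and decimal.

Logical shift right by 3: drop the bottom 3 bit(s), prepend 3 zero(s) on the left.
  01110110  ->  keep [01110], discard [110], prepend 000
= 00001110

Answer: 00001110 (14)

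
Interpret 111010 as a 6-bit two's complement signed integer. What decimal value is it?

MSB is 1, so the value is negative. Find the magnitude:
1. Invert bits:  000101
2. Add 1:        000110  = 6
3. Apply sign:   -6

Answer: -6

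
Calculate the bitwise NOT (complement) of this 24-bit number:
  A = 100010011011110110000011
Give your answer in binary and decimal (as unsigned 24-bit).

Flip each bit (0->1, 1->0):
  100010011011110110000011
  011101100100001001111100

Answer: 011101100100001001111100 (7750268)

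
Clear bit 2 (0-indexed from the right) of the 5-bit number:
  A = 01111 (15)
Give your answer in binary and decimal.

Mask = ~(1 << 2) = 11011
Bit 2 of A is 1, so AND-ing with the mask clears it to 0.
  01111
& 11011
-------
  01011

Answer: 01011 (11)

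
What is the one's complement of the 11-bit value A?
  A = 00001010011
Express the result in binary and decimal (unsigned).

Flip each bit (0->1, 1->0):
  00001010011
  11110101100

Answer: 11110101100 (1964)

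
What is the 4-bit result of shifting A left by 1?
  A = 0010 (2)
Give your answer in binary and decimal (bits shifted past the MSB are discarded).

Shift left by 1: drop the top 1 bit(s), append 1 zero(s) on the right.
  0010  ->  discard [0], keep [010], append 0
= 0100

Answer: 0100 (4)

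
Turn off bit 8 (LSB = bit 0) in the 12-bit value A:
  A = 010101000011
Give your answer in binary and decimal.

Mask = ~(1 << 8) = 111011111111
Bit 8 of A is 1, so AND-ing with the mask clears it to 0.
  010101000011
& 111011111111
--------------
  010001000011

Answer: 010001000011 (1091)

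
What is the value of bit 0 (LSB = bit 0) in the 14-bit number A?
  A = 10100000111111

Bit 0 is the 1st from the right.
  10100000111111
               ^
That bit is 1.

Answer: 1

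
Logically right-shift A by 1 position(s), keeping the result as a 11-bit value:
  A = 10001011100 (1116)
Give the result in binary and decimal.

Logical shift right by 1: drop the bottom 1 bit(s), prepend 1 zero(s) on the left.
  10001011100  ->  keep [1000101110], discard [0], prepend 0
= 01000101110

Answer: 01000101110 (558)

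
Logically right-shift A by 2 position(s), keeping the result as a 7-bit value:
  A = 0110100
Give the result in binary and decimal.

Logical shift right by 2: drop the bottom 2 bit(s), prepend 2 zero(s) on the left.
  0110100  ->  keep [01101], discard [00], prepend 00
= 0001101

Answer: 0001101 (13)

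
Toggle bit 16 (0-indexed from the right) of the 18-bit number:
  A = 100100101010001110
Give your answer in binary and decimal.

Mask = 1 << 16 = 010000000000000000
Bit 16 of A is 0; XOR with the mask flips it to 1.
  100100101010001110
^ 010000000000000000
--------------------
  110100101010001110

Answer: 110100101010001110 (215694)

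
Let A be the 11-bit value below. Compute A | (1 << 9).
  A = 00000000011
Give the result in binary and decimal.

Mask = 1 << 9 = 01000000000
Bit 9 of A is 0, so OR-ing with the mask flips it to 1.
  00000000011
| 01000000000
-------------
  01000000011

Answer: 01000000011 (515)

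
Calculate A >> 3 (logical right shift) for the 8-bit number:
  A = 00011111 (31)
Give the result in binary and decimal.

Logical shift right by 3: drop the bottom 3 bit(s), prepend 3 zero(s) on the left.
  00011111  ->  keep [00011], discard [111], prepend 000
= 00000011

Answer: 00000011 (3)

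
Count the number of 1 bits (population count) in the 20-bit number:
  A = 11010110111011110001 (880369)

11010110111011110001
1-bits at positions (from bit 0 = LSB): 0, 4, 5, 6, 7, 9, 10, 11, 13, 14, 16, 18, 19
Count = 13

Answer: 13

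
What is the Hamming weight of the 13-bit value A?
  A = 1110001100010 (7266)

1110001100010
1-bits at positions (from bit 0 = LSB): 1, 5, 6, 10, 11, 12
Count = 6

Answer: 6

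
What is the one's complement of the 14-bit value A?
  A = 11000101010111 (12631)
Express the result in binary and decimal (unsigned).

Flip each bit (0->1, 1->0):
  11000101010111
  00111010101000

Answer: 00111010101000 (3752)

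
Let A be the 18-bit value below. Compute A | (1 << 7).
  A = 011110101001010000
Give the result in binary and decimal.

Mask = 1 << 7 = 000000000010000000
Bit 7 of A is 0, so OR-ing with the mask flips it to 1.
  011110101001010000
| 000000000010000000
--------------------
  011110101011010000

Answer: 011110101011010000 (125648)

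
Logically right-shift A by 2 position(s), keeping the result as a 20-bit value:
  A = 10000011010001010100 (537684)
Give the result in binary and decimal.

Logical shift right by 2: drop the bottom 2 bit(s), prepend 2 zero(s) on the left.
  10000011010001010100  ->  keep [100000110100010101], discard [00], prepend 00
= 00100000110100010101

Answer: 00100000110100010101 (134421)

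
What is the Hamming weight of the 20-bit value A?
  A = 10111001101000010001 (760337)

10111001101000010001
1-bits at positions (from bit 0 = LSB): 0, 4, 9, 11, 12, 15, 16, 17, 19
Count = 9

Answer: 9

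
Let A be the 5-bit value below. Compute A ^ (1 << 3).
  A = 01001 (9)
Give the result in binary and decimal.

Mask = 1 << 3 = 01000
Bit 3 of A is 1; XOR with the mask flips it to 0.
  01001
^ 01000
-------
  00001

Answer: 00001 (1)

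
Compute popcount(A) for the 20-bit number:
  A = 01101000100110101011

01101000100110101011
1-bits at positions (from bit 0 = LSB): 0, 1, 3, 5, 7, 8, 11, 15, 17, 18
Count = 10

Answer: 10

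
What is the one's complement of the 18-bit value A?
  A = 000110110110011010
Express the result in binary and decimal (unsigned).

Flip each bit (0->1, 1->0):
  000110110110011010
  111001001001100101

Answer: 111001001001100101 (234085)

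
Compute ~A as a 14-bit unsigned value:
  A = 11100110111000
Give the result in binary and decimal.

Flip each bit (0->1, 1->0):
  11100110111000
  00011001000111

Answer: 00011001000111 (1607)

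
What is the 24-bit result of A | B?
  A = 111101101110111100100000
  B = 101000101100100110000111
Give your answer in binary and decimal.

Apply | to each column (1 where either bit is 1):
  111101101110111100100000
| 101000101100100110000111
--------------------------
  111101101110111110100111

Answer: 111101101110111110100111 (16183207)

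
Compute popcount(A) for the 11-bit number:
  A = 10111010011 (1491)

10111010011
1-bits at positions (from bit 0 = LSB): 0, 1, 4, 6, 7, 8, 10
Count = 7

Answer: 7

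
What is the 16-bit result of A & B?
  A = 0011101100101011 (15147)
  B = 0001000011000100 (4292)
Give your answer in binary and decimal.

Apply & to each column (1 only where both bits are 1):
  0011101100101011
& 0001000011000100
------------------
  0001000000000000

Answer: 0001000000000000 (4096)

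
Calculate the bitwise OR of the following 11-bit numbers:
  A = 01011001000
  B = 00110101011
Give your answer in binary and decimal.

Apply | to each column (1 where either bit is 1):
  01011001000
| 00110101011
-------------
  01111101011

Answer: 01111101011 (1003)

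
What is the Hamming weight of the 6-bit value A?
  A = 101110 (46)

101110
1-bits at positions (from bit 0 = LSB): 1, 2, 3, 5
Count = 4

Answer: 4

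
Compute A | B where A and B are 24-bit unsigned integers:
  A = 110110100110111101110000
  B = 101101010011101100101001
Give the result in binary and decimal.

Apply | to each column (1 where either bit is 1):
  110110100110111101110000
| 101101010011101100101001
--------------------------
  111111110111111101111001

Answer: 111111110111111101111001 (16744313)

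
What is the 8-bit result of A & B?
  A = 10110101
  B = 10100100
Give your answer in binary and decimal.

Apply & to each column (1 only where both bits are 1):
  10110101
& 10100100
----------
  10100100

Answer: 10100100 (164)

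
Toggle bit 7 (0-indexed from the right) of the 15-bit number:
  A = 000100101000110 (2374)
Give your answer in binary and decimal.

Mask = 1 << 7 = 000000010000000
Bit 7 of A is 0; XOR with the mask flips it to 1.
  000100101000110
^ 000000010000000
-----------------
  000100111000110

Answer: 000100111000110 (2502)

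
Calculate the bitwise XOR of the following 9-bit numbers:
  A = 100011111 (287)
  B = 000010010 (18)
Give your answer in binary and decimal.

Apply ^ to each column (1 where bits differ):
  100011111
^ 000010010
-----------
  100001101

Answer: 100001101 (269)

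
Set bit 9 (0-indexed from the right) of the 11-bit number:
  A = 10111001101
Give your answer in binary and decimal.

Mask = 1 << 9 = 01000000000
Bit 9 of A is 0, so OR-ing with the mask flips it to 1.
  10111001101
| 01000000000
-------------
  11111001101

Answer: 11111001101 (1997)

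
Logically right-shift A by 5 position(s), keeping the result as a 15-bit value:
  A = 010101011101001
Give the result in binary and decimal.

Logical shift right by 5: drop the bottom 5 bit(s), prepend 5 zero(s) on the left.
  010101011101001  ->  keep [0101010111], discard [01001], prepend 00000
= 000000101010111

Answer: 000000101010111 (343)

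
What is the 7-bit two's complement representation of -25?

1. Binary of +25:  0011001
2. Invert bits:     1100110
3. Add 1:           1100111

Answer: 1100111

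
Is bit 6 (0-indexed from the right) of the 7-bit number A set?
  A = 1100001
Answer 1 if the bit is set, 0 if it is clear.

Bit 6 is the 7th from the right.
  1100001
  ^
That bit is 1.

Answer: 1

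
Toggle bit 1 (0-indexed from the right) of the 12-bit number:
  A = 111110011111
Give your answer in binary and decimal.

Mask = 1 << 1 = 000000000010
Bit 1 of A is 1; XOR with the mask flips it to 0.
  111110011111
^ 000000000010
--------------
  111110011101

Answer: 111110011101 (3997)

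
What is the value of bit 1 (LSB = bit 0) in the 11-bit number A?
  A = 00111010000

Bit 1 is the 2nd from the right.
  00111010000
           ^
That bit is 0.

Answer: 0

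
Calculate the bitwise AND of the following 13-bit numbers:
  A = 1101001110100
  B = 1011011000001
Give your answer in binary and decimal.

Apply & to each column (1 only where both bits are 1):
  1101001110100
& 1011011000001
---------------
  1001001000000

Answer: 1001001000000 (4672)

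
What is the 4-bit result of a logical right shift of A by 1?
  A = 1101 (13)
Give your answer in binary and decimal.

Logical shift right by 1: drop the bottom 1 bit(s), prepend 1 zero(s) on the left.
  1101  ->  keep [110], discard [1], prepend 0
= 0110

Answer: 0110 (6)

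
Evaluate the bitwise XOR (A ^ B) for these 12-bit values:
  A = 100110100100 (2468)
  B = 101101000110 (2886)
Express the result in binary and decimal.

Apply ^ to each column (1 where bits differ):
  100110100100
^ 101101000110
--------------
  001011100010

Answer: 001011100010 (738)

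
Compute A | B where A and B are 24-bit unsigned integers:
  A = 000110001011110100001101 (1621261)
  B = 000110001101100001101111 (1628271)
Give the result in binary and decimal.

Apply | to each column (1 where either bit is 1):
  000110001011110100001101
| 000110001101100001101111
--------------------------
  000110001111110101101111

Answer: 000110001111110101101111 (1637743)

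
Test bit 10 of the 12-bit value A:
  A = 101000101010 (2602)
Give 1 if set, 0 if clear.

Bit 10 is the 11th from the right.
  101000101010
   ^
That bit is 0.

Answer: 0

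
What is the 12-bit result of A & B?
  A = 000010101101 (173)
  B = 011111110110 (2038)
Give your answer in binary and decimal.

Apply & to each column (1 only where both bits are 1):
  000010101101
& 011111110110
--------------
  000010100100

Answer: 000010100100 (164)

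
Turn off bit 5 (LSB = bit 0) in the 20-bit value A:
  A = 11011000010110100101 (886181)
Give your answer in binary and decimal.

Mask = ~(1 << 5) = 11111111111111011111
Bit 5 of A is 1, so AND-ing with the mask clears it to 0.
  11011000010110100101
& 11111111111111011111
----------------------
  11011000010110000101

Answer: 11011000010110000101 (886149)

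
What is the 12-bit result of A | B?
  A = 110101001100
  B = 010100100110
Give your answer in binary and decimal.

Apply | to each column (1 where either bit is 1):
  110101001100
| 010100100110
--------------
  110101101110

Answer: 110101101110 (3438)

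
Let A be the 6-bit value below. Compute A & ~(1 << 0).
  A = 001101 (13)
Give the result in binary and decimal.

Mask = ~(1 << 0) = 111110
Bit 0 of A is 1, so AND-ing with the mask clears it to 0.
  001101
& 111110
--------
  001100

Answer: 001100 (12)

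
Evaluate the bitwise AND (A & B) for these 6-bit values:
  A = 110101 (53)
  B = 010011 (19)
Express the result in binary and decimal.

Apply & to each column (1 only where both bits are 1):
  110101
& 010011
--------
  010001

Answer: 010001 (17)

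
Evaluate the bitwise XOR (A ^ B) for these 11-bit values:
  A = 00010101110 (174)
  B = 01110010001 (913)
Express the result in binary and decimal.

Apply ^ to each column (1 where bits differ):
  00010101110
^ 01110010001
-------------
  01100111111

Answer: 01100111111 (831)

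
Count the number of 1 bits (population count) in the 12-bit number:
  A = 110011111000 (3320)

110011111000
1-bits at positions (from bit 0 = LSB): 3, 4, 5, 6, 7, 10, 11
Count = 7

Answer: 7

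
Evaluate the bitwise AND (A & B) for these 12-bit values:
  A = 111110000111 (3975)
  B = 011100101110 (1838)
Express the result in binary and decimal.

Apply & to each column (1 only where both bits are 1):
  111110000111
& 011100101110
--------------
  011100000110

Answer: 011100000110 (1798)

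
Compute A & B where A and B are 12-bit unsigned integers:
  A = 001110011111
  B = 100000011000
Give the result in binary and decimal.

Apply & to each column (1 only where both bits are 1):
  001110011111
& 100000011000
--------------
  000000011000

Answer: 000000011000 (24)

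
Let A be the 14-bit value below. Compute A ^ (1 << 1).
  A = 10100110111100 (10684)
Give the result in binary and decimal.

Mask = 1 << 1 = 00000000000010
Bit 1 of A is 0; XOR with the mask flips it to 1.
  10100110111100
^ 00000000000010
----------------
  10100110111110

Answer: 10100110111110 (10686)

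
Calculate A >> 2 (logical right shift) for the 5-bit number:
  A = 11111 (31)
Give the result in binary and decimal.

Logical shift right by 2: drop the bottom 2 bit(s), prepend 2 zero(s) on the left.
  11111  ->  keep [111], discard [11], prepend 00
= 00111

Answer: 00111 (7)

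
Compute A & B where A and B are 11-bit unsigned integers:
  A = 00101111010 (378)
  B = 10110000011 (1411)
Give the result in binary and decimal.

Apply & to each column (1 only where both bits are 1):
  00101111010
& 10110000011
-------------
  00100000010

Answer: 00100000010 (258)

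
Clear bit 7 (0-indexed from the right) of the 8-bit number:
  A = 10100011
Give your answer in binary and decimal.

Mask = ~(1 << 7) = 01111111
Bit 7 of A is 1, so AND-ing with the mask clears it to 0.
  10100011
& 01111111
----------
  00100011

Answer: 00100011 (35)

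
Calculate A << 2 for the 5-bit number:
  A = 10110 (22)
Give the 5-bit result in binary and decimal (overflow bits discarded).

Shift left by 2: drop the top 2 bit(s), append 2 zero(s) on the right.
  10110  ->  discard [10], keep [110], append 00
= 11000

Answer: 11000 (24)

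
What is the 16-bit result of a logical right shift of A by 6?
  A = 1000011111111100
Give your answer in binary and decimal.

Logical shift right by 6: drop the bottom 6 bit(s), prepend 6 zero(s) on the left.
  1000011111111100  ->  keep [1000011111], discard [111100], prepend 000000
= 0000001000011111

Answer: 0000001000011111 (543)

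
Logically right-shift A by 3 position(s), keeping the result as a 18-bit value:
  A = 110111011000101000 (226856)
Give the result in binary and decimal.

Logical shift right by 3: drop the bottom 3 bit(s), prepend 3 zero(s) on the left.
  110111011000101000  ->  keep [110111011000101], discard [000], prepend 000
= 000110111011000101

Answer: 000110111011000101 (28357)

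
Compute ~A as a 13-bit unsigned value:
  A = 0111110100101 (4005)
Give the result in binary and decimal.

Flip each bit (0->1, 1->0):
  0111110100101
  1000001011010

Answer: 1000001011010 (4186)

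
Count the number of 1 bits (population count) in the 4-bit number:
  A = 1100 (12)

1100
1-bits at positions (from bit 0 = LSB): 2, 3
Count = 2

Answer: 2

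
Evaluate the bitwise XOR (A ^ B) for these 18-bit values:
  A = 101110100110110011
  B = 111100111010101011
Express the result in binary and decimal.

Apply ^ to each column (1 where bits differ):
  101110100110110011
^ 111100111010101011
--------------------
  010010011100011000

Answer: 010010011100011000 (75544)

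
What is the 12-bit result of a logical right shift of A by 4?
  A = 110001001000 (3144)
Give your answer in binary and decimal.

Logical shift right by 4: drop the bottom 4 bit(s), prepend 4 zero(s) on the left.
  110001001000  ->  keep [11000100], discard [1000], prepend 0000
= 000011000100

Answer: 000011000100 (196)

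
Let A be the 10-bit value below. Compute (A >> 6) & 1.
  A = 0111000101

Bit 6 is the 7th from the right.
  0111000101
     ^
That bit is 1.

Answer: 1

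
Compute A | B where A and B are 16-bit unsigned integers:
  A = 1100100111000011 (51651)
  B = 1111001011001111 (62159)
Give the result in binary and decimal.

Apply | to each column (1 where either bit is 1):
  1100100111000011
| 1111001011001111
------------------
  1111101111001111

Answer: 1111101111001111 (64463)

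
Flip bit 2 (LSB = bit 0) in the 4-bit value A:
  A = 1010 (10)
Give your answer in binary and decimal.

Mask = 1 << 2 = 0100
Bit 2 of A is 0; XOR with the mask flips it to 1.
  1010
^ 0100
------
  1110

Answer: 1110 (14)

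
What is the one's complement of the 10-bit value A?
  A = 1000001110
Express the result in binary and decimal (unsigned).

Flip each bit (0->1, 1->0):
  1000001110
  0111110001

Answer: 0111110001 (497)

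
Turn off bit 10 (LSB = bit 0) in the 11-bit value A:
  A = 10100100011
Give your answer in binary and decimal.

Mask = ~(1 << 10) = 01111111111
Bit 10 of A is 1, so AND-ing with the mask clears it to 0.
  10100100011
& 01111111111
-------------
  00100100011

Answer: 00100100011 (291)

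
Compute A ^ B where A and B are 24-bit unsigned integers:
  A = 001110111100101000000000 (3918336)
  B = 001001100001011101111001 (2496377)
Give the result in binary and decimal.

Apply ^ to each column (1 where bits differ):
  001110111100101000000000
^ 001001100001011101111001
--------------------------
  000111011101110101111001

Answer: 000111011101110101111001 (1957241)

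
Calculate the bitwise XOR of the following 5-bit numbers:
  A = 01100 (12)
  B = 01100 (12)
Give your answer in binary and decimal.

Apply ^ to each column (1 where bits differ):
  01100
^ 01100
-------
  00000

Answer: 00000 (0)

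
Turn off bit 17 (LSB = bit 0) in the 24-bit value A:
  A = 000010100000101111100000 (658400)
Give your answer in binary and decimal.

Mask = ~(1 << 17) = 111111011111111111111111
Bit 17 of A is 1, so AND-ing with the mask clears it to 0.
  000010100000101111100000
& 111111011111111111111111
--------------------------
  000010000000101111100000

Answer: 000010000000101111100000 (527328)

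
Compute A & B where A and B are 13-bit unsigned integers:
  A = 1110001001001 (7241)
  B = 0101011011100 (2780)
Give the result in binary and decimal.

Apply & to each column (1 only where both bits are 1):
  1110001001001
& 0101011011100
---------------
  0100001001000

Answer: 0100001001000 (2120)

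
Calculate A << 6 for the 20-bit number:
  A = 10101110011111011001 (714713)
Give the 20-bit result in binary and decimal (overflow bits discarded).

Shift left by 6: drop the top 6 bit(s), append 6 zero(s) on the right.
  10101110011111011001  ->  discard [101011], keep [10011111011001], append 000000
= 10011111011001000000

Answer: 10011111011001000000 (652864)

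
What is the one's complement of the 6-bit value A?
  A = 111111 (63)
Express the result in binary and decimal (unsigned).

Flip each bit (0->1, 1->0):
  111111
  000000

Answer: 000000 (0)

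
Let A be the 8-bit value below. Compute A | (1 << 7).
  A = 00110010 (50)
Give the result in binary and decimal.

Mask = 1 << 7 = 10000000
Bit 7 of A is 0, so OR-ing with the mask flips it to 1.
  00110010
| 10000000
----------
  10110010

Answer: 10110010 (178)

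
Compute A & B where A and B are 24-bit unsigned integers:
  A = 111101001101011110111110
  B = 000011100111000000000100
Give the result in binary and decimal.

Apply & to each column (1 only where both bits are 1):
  111101001101011110111110
& 000011100111000000000100
--------------------------
  000001000101000000000100

Answer: 000001000101000000000100 (282628)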